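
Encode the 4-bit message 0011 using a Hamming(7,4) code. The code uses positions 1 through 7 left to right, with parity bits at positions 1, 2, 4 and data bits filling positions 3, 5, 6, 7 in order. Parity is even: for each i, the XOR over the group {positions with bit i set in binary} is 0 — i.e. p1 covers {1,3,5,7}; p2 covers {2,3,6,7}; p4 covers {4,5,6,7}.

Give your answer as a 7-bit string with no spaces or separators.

1000011

Place data at non-parity positions: p1 p2 0 p4 0 1 1
p1 (pos 1,3,5,7): XOR of data positions = 0⊕0⊕1 = 1
p2 (pos 2,3,6,7): XOR of data positions = 0⊕1⊕1 = 0
p4 (pos 4,5,6,7): XOR of data positions = 0⊕1⊕1 = 0
Codeword: 1000011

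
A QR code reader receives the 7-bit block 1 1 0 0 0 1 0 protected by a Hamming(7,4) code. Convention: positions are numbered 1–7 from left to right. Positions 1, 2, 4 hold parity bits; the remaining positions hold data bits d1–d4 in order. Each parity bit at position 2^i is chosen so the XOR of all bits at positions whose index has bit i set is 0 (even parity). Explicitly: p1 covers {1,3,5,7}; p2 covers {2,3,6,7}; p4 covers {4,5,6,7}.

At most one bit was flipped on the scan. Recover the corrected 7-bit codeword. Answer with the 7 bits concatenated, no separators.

1100110

s1 (pos 1,3,5,7): 1⊕0⊕0⊕0 = 1
s2 (pos 2,3,6,7): 1⊕0⊕1⊕0 = 0
s4 (pos 4,5,6,7): 0⊕0⊕1⊕0 = 1
Syndrome s4…s1 = 101 → error at position 5.
Flip position 5: 1100010 → 1100110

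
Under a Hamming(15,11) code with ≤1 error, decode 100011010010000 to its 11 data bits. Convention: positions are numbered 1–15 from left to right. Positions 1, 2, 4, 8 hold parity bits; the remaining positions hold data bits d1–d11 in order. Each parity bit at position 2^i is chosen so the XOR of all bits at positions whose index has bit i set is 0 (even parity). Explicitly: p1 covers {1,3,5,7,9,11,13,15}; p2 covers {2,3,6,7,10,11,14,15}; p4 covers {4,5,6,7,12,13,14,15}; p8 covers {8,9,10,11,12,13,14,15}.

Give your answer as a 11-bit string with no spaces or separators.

01100010000

s1 (pos 1,3,5,7,9,11,13,15): 1⊕0⊕1⊕0⊕0⊕1⊕0⊕0 = 1
s2 (pos 2,3,6,7,10,11,14,15): 0⊕0⊕1⊕0⊕0⊕1⊕0⊕0 = 0
s4 (pos 4,5,6,7,12,13,14,15): 0⊕1⊕1⊕0⊕0⊕0⊕0⊕0 = 0
s8 (pos 8,9,10,11,12,13,14,15): 1⊕0⊕0⊕1⊕0⊕0⊕0⊕0 = 0
Syndrome s8…s1 = 0001 → error at position 1.
Flip position 1: 100011010010000 → 000011010010000
Read data bits from positions 3,5,6,7,9,10,11,12,13,14,15: 01100010000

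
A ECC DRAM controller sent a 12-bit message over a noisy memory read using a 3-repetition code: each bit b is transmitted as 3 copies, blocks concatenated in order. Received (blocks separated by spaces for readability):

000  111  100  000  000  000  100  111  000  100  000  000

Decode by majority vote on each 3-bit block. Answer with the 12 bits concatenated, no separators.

Block 1 (000): 0 ones → 0
Block 2 (111): 3 ones → 1
Block 3 (100): 1 one → 0
Block 4 (000): 0 ones → 0
Block 5 (000): 0 ones → 0
Block 6 (000): 0 ones → 0
Block 7 (100): 1 one → 0
Block 8 (111): 3 ones → 1
Block 9 (000): 0 ones → 0
Block 10 (100): 1 one → 0
Block 11 (000): 0 ones → 0
Block 12 (000): 0 ones → 0

010000010000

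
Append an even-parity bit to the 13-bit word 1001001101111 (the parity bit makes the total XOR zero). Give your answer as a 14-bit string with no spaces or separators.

10010011011110

XOR of the 13 data bits: 1⊕0⊕0⊕1⊕0⊕0⊕1⊕1⊕0⊕1⊕1⊕1⊕1 = 0
Parity bit = 0 (so all 14 bits XOR to 0).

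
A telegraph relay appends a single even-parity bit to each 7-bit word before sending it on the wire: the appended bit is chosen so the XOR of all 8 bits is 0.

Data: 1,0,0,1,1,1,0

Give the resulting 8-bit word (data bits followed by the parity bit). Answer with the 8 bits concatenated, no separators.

10011100

XOR of the 7 data bits: 1⊕0⊕0⊕1⊕1⊕1⊕0 = 0
Parity bit = 0 (so all 8 bits XOR to 0).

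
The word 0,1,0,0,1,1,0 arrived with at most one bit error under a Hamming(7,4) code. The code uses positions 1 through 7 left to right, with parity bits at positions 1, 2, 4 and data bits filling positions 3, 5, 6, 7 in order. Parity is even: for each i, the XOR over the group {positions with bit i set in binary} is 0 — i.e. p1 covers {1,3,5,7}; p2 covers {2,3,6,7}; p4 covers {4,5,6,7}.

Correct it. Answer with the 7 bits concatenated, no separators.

1100110

s1 (pos 1,3,5,7): 0⊕0⊕1⊕0 = 1
s2 (pos 2,3,6,7): 1⊕0⊕1⊕0 = 0
s4 (pos 4,5,6,7): 0⊕1⊕1⊕0 = 0
Syndrome s4…s1 = 001 → error at position 1.
Flip position 1: 0100110 → 1100110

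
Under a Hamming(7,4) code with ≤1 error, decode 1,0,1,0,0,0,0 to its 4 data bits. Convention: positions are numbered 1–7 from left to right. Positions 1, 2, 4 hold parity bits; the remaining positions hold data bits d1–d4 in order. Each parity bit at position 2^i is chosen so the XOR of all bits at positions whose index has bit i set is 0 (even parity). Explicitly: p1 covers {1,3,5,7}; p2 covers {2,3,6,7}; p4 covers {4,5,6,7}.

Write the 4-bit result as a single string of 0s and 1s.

s1 (pos 1,3,5,7): 1⊕1⊕0⊕0 = 0
s2 (pos 2,3,6,7): 0⊕1⊕0⊕0 = 1
s4 (pos 4,5,6,7): 0⊕0⊕0⊕0 = 0
Syndrome s4…s1 = 010 → error at position 2.
Flip position 2: 1010000 → 1110000
Read data bits from positions 3,5,6,7: 1000

1000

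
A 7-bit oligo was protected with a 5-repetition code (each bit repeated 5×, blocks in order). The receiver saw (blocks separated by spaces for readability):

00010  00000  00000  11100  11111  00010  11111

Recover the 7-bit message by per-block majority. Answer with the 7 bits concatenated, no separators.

0001101

Block 1 (00010): 1 one → 0
Block 2 (00000): 0 ones → 0
Block 3 (00000): 0 ones → 0
Block 4 (11100): 3 ones → 1
Block 5 (11111): 5 ones → 1
Block 6 (00010): 1 one → 0
Block 7 (11111): 5 ones → 1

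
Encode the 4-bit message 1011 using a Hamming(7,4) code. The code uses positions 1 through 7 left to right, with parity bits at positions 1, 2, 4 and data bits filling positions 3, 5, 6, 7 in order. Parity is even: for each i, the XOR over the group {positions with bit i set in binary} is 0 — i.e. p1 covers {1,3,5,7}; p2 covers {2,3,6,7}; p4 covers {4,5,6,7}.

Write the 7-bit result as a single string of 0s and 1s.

Place data at non-parity positions: p1 p2 1 p4 0 1 1
p1 (pos 1,3,5,7): XOR of data positions = 1⊕0⊕1 = 0
p2 (pos 2,3,6,7): XOR of data positions = 1⊕1⊕1 = 1
p4 (pos 4,5,6,7): XOR of data positions = 0⊕1⊕1 = 0
Codeword: 0110011

0110011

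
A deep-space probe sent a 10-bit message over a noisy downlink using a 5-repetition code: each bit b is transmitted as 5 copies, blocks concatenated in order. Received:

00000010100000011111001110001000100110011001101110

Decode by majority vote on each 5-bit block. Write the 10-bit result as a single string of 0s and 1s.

0001100111

Block 1 (00000): 0 ones → 0
Block 2 (01010): 2 ones → 0
Block 3 (00000): 0 ones → 0
Block 4 (11111): 5 ones → 1
Block 5 (00111): 3 ones → 1
Block 6 (00010): 1 one → 0
Block 7 (00100): 1 one → 0
Block 8 (11001): 3 ones → 1
Block 9 (10011): 3 ones → 1
Block 10 (01110): 3 ones → 1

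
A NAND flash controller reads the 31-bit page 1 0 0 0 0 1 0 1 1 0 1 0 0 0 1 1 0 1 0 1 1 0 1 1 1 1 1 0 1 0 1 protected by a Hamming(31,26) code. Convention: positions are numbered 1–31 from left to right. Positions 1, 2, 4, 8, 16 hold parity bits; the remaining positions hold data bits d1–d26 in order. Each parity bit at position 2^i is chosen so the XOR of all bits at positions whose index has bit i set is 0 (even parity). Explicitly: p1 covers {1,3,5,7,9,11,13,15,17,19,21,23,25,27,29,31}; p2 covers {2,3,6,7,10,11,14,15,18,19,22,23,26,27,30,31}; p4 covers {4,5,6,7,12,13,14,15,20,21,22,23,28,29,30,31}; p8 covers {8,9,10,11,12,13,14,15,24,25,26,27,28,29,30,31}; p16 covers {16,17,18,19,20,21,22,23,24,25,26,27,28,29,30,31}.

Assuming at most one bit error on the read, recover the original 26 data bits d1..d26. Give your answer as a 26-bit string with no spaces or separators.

s1 (pos 1,3,5,7,9,11,13,15,17,19,21,23,25,27,29,31): 1⊕0⊕0⊕0⊕1⊕1⊕0⊕1⊕0⊕0⊕1⊕1⊕1⊕1⊕1⊕1 = 0
s2 (pos 2,3,6,7,10,11,14,15,18,19,22,23,26,27,30,31): 0⊕0⊕1⊕0⊕0⊕1⊕0⊕1⊕1⊕0⊕0⊕1⊕1⊕1⊕0⊕1 = 0
s4 (pos 4,5,6,7,12,13,14,15,20,21,22,23,28,29,30,31): 0⊕0⊕1⊕0⊕0⊕0⊕0⊕1⊕1⊕1⊕0⊕1⊕0⊕1⊕0⊕1 = 1
s8 (pos 8,9,10,11,12,13,14,15,24,25,26,27,28,29,30,31): 1⊕1⊕0⊕1⊕0⊕0⊕0⊕1⊕1⊕1⊕1⊕1⊕0⊕1⊕0⊕1 = 0
s16 (pos 16,17,18,19,20,21,22,23,24,25,26,27,28,29,30,31): 1⊕0⊕1⊕0⊕1⊕1⊕0⊕1⊕1⊕1⊕1⊕1⊕0⊕1⊕0⊕1 = 1
Syndrome s16…s1 = 10100 → error at position 20.
Flip position 20: 1000010110100011010110111110101 → 1000010110100011010010111110101
Read data bits from positions 3,5,6,7,9,10,11,12,13,14,15,17,18,19,20,21,22,23,24,25,26,27,28,29,30,31: 00101010001010010111110101

00101010001010010111110101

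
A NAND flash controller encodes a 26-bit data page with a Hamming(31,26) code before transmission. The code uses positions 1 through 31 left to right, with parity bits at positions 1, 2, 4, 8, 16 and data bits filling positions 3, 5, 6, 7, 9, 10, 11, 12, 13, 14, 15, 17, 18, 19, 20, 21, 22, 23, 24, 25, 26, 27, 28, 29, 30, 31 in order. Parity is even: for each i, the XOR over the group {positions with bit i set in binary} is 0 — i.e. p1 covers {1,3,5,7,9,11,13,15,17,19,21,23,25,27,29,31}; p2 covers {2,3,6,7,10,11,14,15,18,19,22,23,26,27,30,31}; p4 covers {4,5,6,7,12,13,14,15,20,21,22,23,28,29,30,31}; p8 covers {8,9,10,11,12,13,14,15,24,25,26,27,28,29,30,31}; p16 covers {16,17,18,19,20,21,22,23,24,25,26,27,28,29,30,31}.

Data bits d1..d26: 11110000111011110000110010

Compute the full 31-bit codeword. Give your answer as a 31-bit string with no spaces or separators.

0011111000001111011110000110010

Place data at non-parity positions: p1 p2 1 p4 1 1 1 p8 0 0 0 0 1 1 1 p16 0 1 1 1 1 0 0 0 0 1 1 0 0 1 0
p1 (pos 1,3,5,7,9,11,13,15,17,19,21,23,25,27,29,31): XOR of data positions = 1⊕1⊕1⊕0⊕0⊕1⊕1⊕0⊕1⊕1⊕0⊕0⊕1⊕0⊕0 = 0
p2 (pos 2,3,6,7,10,11,14,15,18,19,22,23,26,27,30,31): XOR of data positions = 1⊕1⊕1⊕0⊕0⊕1⊕1⊕1⊕1⊕0⊕0⊕1⊕1⊕1⊕0 = 0
p4 (pos 4,5,6,7,12,13,14,15,20,21,22,23,28,29,30,31): XOR of data positions = 1⊕1⊕1⊕0⊕1⊕1⊕1⊕1⊕1⊕0⊕0⊕0⊕0⊕1⊕0 = 1
p8 (pos 8,9,10,11,12,13,14,15,24,25,26,27,28,29,30,31): XOR of data positions = 0⊕0⊕0⊕0⊕1⊕1⊕1⊕0⊕0⊕1⊕1⊕0⊕0⊕1⊕0 = 0
p16 (pos 16,17,18,19,20,21,22,23,24,25,26,27,28,29,30,31): XOR of data positions = 0⊕1⊕1⊕1⊕1⊕0⊕0⊕0⊕0⊕1⊕1⊕0⊕0⊕1⊕0 = 1
Codeword: 0011111000001111011110000110010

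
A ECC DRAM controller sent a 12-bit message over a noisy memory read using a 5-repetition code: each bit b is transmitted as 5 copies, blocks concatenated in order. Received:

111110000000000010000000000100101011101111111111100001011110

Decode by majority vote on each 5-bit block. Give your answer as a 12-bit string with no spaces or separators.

Block 1 (11111): 5 ones → 1
Block 2 (00000): 0 ones → 0
Block 3 (00000): 0 ones → 0
Block 4 (01000): 1 one → 0
Block 5 (00000): 0 ones → 0
Block 6 (00100): 1 one → 0
Block 7 (10101): 3 ones → 1
Block 8 (11011): 4 ones → 1
Block 9 (11111): 5 ones → 1
Block 10 (11110): 4 ones → 1
Block 11 (00010): 1 one → 0
Block 12 (11110): 4 ones → 1

100000111101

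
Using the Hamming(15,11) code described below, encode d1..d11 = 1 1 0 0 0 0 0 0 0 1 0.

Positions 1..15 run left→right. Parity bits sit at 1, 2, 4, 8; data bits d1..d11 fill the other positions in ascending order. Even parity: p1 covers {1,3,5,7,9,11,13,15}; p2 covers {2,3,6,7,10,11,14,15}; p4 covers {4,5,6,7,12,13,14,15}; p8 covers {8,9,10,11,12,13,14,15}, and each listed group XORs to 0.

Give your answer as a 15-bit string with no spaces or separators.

001010010000010

Place data at non-parity positions: p1 p2 1 p4 1 0 0 p8 0 0 0 0 0 1 0
p1 (pos 1,3,5,7,9,11,13,15): XOR of data positions = 1⊕1⊕0⊕0⊕0⊕0⊕0 = 0
p2 (pos 2,3,6,7,10,11,14,15): XOR of data positions = 1⊕0⊕0⊕0⊕0⊕1⊕0 = 0
p4 (pos 4,5,6,7,12,13,14,15): XOR of data positions = 1⊕0⊕0⊕0⊕0⊕1⊕0 = 0
p8 (pos 8,9,10,11,12,13,14,15): XOR of data positions = 0⊕0⊕0⊕0⊕0⊕1⊕0 = 1
Codeword: 001010010000010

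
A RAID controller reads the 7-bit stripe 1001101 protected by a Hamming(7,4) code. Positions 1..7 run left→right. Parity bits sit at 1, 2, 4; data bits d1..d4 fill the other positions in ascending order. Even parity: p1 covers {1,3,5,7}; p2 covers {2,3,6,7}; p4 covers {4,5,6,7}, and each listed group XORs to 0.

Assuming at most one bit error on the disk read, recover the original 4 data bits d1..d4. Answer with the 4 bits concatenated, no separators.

s1 (pos 1,3,5,7): 1⊕0⊕1⊕1 = 1
s2 (pos 2,3,6,7): 0⊕0⊕0⊕1 = 1
s4 (pos 4,5,6,7): 1⊕1⊕0⊕1 = 1
Syndrome s4…s1 = 111 → error at position 7.
Flip position 7: 1001101 → 1001100
Read data bits from positions 3,5,6,7: 0100

0100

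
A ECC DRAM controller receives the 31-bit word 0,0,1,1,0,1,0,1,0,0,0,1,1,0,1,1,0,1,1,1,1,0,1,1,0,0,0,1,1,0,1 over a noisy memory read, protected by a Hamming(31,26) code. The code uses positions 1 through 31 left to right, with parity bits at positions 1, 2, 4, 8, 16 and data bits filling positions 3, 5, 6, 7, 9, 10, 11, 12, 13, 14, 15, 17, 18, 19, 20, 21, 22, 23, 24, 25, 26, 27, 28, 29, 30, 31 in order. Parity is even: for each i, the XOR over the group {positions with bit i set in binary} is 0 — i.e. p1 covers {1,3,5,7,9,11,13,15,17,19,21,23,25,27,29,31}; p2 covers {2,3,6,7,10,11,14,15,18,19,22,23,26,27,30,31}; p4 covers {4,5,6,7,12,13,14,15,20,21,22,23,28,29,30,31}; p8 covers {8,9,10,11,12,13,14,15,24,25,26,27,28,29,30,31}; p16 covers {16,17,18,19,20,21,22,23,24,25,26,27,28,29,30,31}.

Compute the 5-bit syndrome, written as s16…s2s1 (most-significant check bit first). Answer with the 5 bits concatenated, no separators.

s1 (pos 1,3,5,7,9,11,13,15,17,19,21,23,25,27,29,31): 0⊕1⊕0⊕0⊕0⊕0⊕1⊕1⊕0⊕1⊕1⊕1⊕0⊕0⊕1⊕1 = 0
s2 (pos 2,3,6,7,10,11,14,15,18,19,22,23,26,27,30,31): 0⊕1⊕1⊕0⊕0⊕0⊕0⊕1⊕1⊕1⊕0⊕1⊕0⊕0⊕0⊕1 = 1
s4 (pos 4,5,6,7,12,13,14,15,20,21,22,23,28,29,30,31): 1⊕0⊕1⊕0⊕1⊕1⊕0⊕1⊕1⊕1⊕0⊕1⊕1⊕1⊕0⊕1 = 1
s8 (pos 8,9,10,11,12,13,14,15,24,25,26,27,28,29,30,31): 1⊕0⊕0⊕0⊕1⊕1⊕0⊕1⊕1⊕0⊕0⊕0⊕1⊕1⊕0⊕1 = 0
s16 (pos 16,17,18,19,20,21,22,23,24,25,26,27,28,29,30,31): 1⊕0⊕1⊕1⊕1⊕1⊕0⊕1⊕1⊕0⊕0⊕0⊕1⊕1⊕0⊕1 = 0
Syndrome s16…s1 = 00110 → error at position 6.

00110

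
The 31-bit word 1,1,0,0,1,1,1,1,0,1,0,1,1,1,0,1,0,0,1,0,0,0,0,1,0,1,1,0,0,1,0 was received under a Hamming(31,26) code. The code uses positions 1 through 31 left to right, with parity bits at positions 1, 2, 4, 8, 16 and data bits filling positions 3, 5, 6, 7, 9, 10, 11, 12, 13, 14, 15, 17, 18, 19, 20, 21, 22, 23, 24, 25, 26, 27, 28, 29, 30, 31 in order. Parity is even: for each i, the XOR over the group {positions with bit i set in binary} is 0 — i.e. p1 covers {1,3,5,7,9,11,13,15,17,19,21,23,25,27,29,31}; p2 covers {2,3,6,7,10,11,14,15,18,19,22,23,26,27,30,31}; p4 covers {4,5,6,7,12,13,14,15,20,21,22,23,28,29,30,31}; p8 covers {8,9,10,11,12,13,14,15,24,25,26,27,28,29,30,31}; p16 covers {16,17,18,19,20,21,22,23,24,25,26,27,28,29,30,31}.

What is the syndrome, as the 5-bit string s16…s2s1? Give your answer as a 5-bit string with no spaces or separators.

01110

s1 (pos 1,3,5,7,9,11,13,15,17,19,21,23,25,27,29,31): 1⊕0⊕1⊕1⊕0⊕0⊕1⊕0⊕0⊕1⊕0⊕0⊕0⊕1⊕0⊕0 = 0
s2 (pos 2,3,6,7,10,11,14,15,18,19,22,23,26,27,30,31): 1⊕0⊕1⊕1⊕1⊕0⊕1⊕0⊕0⊕1⊕0⊕0⊕1⊕1⊕1⊕0 = 1
s4 (pos 4,5,6,7,12,13,14,15,20,21,22,23,28,29,30,31): 0⊕1⊕1⊕1⊕1⊕1⊕1⊕0⊕0⊕0⊕0⊕0⊕0⊕0⊕1⊕0 = 1
s8 (pos 8,9,10,11,12,13,14,15,24,25,26,27,28,29,30,31): 1⊕0⊕1⊕0⊕1⊕1⊕1⊕0⊕1⊕0⊕1⊕1⊕0⊕0⊕1⊕0 = 1
s16 (pos 16,17,18,19,20,21,22,23,24,25,26,27,28,29,30,31): 1⊕0⊕0⊕1⊕0⊕0⊕0⊕0⊕1⊕0⊕1⊕1⊕0⊕0⊕1⊕0 = 0
Syndrome s16…s1 = 01110 → error at position 14.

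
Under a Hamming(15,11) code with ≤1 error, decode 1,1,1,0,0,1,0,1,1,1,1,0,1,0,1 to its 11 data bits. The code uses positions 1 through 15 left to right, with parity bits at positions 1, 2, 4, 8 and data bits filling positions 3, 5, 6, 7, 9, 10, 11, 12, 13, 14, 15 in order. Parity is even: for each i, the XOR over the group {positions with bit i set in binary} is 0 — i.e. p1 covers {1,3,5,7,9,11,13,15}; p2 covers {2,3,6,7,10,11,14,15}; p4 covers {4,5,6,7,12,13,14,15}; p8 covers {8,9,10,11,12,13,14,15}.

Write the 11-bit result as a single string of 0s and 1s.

s1 (pos 1,3,5,7,9,11,13,15): 1⊕1⊕0⊕0⊕1⊕1⊕1⊕1 = 0
s2 (pos 2,3,6,7,10,11,14,15): 1⊕1⊕1⊕0⊕1⊕1⊕0⊕1 = 0
s4 (pos 4,5,6,7,12,13,14,15): 0⊕0⊕1⊕0⊕0⊕1⊕0⊕1 = 1
s8 (pos 8,9,10,11,12,13,14,15): 1⊕1⊕1⊕1⊕0⊕1⊕0⊕1 = 0
Syndrome s8…s1 = 0100 → error at position 4.
Flip position 4: 111001011110101 → 111101011110101
Read data bits from positions 3,5,6,7,9,10,11,12,13,14,15: 10101110101

10101110101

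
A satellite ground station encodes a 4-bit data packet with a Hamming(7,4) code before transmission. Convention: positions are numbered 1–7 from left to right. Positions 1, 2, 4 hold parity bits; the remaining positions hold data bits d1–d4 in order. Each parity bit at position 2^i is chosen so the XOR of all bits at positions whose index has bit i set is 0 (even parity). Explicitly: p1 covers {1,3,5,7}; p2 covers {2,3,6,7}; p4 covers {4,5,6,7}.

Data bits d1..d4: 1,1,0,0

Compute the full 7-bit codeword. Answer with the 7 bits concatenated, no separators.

0111100

Place data at non-parity positions: p1 p2 1 p4 1 0 0
p1 (pos 1,3,5,7): XOR of data positions = 1⊕1⊕0 = 0
p2 (pos 2,3,6,7): XOR of data positions = 1⊕0⊕0 = 1
p4 (pos 4,5,6,7): XOR of data positions = 1⊕0⊕0 = 1
Codeword: 0111100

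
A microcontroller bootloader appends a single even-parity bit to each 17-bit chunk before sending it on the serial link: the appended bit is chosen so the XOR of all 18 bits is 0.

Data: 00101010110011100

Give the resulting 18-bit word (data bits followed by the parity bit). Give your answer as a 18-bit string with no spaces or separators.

XOR of the 17 data bits: 0⊕0⊕1⊕0⊕1⊕0⊕1⊕0⊕1⊕1⊕0⊕0⊕1⊕1⊕1⊕0⊕0 = 0
Parity bit = 0 (so all 18 bits XOR to 0).

001010101100111000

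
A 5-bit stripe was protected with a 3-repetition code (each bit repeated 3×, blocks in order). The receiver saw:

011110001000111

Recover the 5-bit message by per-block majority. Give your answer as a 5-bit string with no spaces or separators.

Block 1 (011): 2 ones → 1
Block 2 (110): 2 ones → 1
Block 3 (001): 1 one → 0
Block 4 (000): 0 ones → 0
Block 5 (111): 3 ones → 1

11001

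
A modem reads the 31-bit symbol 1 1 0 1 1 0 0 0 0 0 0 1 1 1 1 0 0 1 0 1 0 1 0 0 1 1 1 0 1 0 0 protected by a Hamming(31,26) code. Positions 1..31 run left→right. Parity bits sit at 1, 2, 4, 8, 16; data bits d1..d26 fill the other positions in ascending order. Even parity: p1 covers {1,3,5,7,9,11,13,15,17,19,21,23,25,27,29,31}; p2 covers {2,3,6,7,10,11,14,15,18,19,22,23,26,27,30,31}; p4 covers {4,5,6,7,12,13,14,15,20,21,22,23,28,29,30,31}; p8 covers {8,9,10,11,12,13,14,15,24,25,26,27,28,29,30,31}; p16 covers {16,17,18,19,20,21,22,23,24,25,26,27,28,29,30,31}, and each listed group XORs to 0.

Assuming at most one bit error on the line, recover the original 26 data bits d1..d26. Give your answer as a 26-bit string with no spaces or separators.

01000001111010101101110100

s1 (pos 1,3,5,7,9,11,13,15,17,19,21,23,25,27,29,31): 1⊕0⊕1⊕0⊕0⊕0⊕1⊕1⊕0⊕0⊕0⊕0⊕1⊕1⊕1⊕0 = 1
s2 (pos 2,3,6,7,10,11,14,15,18,19,22,23,26,27,30,31): 1⊕0⊕0⊕0⊕0⊕0⊕1⊕1⊕1⊕0⊕1⊕0⊕1⊕1⊕0⊕0 = 1
s4 (pos 4,5,6,7,12,13,14,15,20,21,22,23,28,29,30,31): 1⊕1⊕0⊕0⊕1⊕1⊕1⊕1⊕1⊕0⊕1⊕0⊕0⊕1⊕0⊕0 = 1
s8 (pos 8,9,10,11,12,13,14,15,24,25,26,27,28,29,30,31): 0⊕0⊕0⊕0⊕1⊕1⊕1⊕1⊕0⊕1⊕1⊕1⊕0⊕1⊕0⊕0 = 0
s16 (pos 16,17,18,19,20,21,22,23,24,25,26,27,28,29,30,31): 0⊕0⊕1⊕0⊕1⊕0⊕1⊕0⊕0⊕1⊕1⊕1⊕0⊕1⊕0⊕0 = 1
Syndrome s16…s1 = 10111 → error at position 23.
Flip position 23: 1101100000011110010101001110100 → 1101100000011110010101101110100
Read data bits from positions 3,5,6,7,9,10,11,12,13,14,15,17,18,19,20,21,22,23,24,25,26,27,28,29,30,31: 01000001111010101101110100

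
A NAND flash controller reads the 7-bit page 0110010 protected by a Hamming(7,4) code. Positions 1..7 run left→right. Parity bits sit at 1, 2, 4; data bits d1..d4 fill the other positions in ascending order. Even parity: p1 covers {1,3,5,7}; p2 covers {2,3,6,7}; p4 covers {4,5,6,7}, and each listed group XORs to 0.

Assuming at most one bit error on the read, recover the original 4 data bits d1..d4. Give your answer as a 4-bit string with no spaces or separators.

1011

s1 (pos 1,3,5,7): 0⊕1⊕0⊕0 = 1
s2 (pos 2,3,6,7): 1⊕1⊕1⊕0 = 1
s4 (pos 4,5,6,7): 0⊕0⊕1⊕0 = 1
Syndrome s4…s1 = 111 → error at position 7.
Flip position 7: 0110010 → 0110011
Read data bits from positions 3,5,6,7: 1011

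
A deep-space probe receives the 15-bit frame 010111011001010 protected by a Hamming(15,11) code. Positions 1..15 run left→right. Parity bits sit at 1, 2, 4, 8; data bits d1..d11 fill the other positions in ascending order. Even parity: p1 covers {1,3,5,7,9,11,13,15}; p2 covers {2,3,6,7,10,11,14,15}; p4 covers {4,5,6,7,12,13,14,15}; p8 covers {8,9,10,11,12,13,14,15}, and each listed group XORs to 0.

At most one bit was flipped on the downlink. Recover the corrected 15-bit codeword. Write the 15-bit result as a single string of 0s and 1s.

s1 (pos 1,3,5,7,9,11,13,15): 0⊕0⊕1⊕0⊕1⊕0⊕0⊕0 = 0
s2 (pos 2,3,6,7,10,11,14,15): 1⊕0⊕1⊕0⊕0⊕0⊕1⊕0 = 1
s4 (pos 4,5,6,7,12,13,14,15): 1⊕1⊕1⊕0⊕1⊕0⊕1⊕0 = 1
s8 (pos 8,9,10,11,12,13,14,15): 1⊕1⊕0⊕0⊕1⊕0⊕1⊕0 = 0
Syndrome s8…s1 = 0110 → error at position 6.
Flip position 6: 010111011001010 → 010110011001010

010110011001010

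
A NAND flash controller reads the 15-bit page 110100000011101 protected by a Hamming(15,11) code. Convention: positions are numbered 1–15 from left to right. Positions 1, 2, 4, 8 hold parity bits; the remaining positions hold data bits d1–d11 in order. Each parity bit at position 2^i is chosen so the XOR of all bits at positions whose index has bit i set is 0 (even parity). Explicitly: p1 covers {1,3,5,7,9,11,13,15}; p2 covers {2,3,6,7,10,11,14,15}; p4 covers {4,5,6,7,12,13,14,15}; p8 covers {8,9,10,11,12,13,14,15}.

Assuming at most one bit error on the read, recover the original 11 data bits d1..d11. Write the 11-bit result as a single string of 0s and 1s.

s1 (pos 1,3,5,7,9,11,13,15): 1⊕0⊕0⊕0⊕0⊕1⊕1⊕1 = 0
s2 (pos 2,3,6,7,10,11,14,15): 1⊕0⊕0⊕0⊕0⊕1⊕0⊕1 = 1
s4 (pos 4,5,6,7,12,13,14,15): 1⊕0⊕0⊕0⊕1⊕1⊕0⊕1 = 0
s8 (pos 8,9,10,11,12,13,14,15): 0⊕0⊕0⊕1⊕1⊕1⊕0⊕1 = 0
Syndrome s8…s1 = 0010 → error at position 2.
Flip position 2: 110100000011101 → 100100000011101
Read data bits from positions 3,5,6,7,9,10,11,12,13,14,15: 00000011101

00000011101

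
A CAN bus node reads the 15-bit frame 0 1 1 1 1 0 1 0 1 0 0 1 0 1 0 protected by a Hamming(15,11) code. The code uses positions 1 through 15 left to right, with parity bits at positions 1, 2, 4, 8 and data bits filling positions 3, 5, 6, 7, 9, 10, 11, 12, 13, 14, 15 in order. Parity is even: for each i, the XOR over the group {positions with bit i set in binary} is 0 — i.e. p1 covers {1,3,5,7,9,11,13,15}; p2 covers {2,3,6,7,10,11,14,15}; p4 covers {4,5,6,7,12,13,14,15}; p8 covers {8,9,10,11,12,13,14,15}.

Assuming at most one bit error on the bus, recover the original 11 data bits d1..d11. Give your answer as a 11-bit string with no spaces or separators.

s1 (pos 1,3,5,7,9,11,13,15): 0⊕1⊕1⊕1⊕1⊕0⊕0⊕0 = 0
s2 (pos 2,3,6,7,10,11,14,15): 1⊕1⊕0⊕1⊕0⊕0⊕1⊕0 = 0
s4 (pos 4,5,6,7,12,13,14,15): 1⊕1⊕0⊕1⊕1⊕0⊕1⊕0 = 1
s8 (pos 8,9,10,11,12,13,14,15): 0⊕1⊕0⊕0⊕1⊕0⊕1⊕0 = 1
Syndrome s8…s1 = 1100 → error at position 12.
Flip position 12: 011110101001010 → 011110101000010
Read data bits from positions 3,5,6,7,9,10,11,12,13,14,15: 11011000010

11011000010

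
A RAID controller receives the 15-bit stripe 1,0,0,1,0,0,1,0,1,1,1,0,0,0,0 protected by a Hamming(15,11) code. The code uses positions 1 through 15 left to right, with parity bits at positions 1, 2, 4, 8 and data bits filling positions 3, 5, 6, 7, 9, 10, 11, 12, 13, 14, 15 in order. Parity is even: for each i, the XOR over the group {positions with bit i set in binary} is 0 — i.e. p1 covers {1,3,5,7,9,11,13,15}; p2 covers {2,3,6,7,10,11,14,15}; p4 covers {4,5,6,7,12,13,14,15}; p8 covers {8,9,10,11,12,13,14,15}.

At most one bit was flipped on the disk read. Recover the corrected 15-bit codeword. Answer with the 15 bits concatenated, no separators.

100100101010000

s1 (pos 1,3,5,7,9,11,13,15): 1⊕0⊕0⊕1⊕1⊕1⊕0⊕0 = 0
s2 (pos 2,3,6,7,10,11,14,15): 0⊕0⊕0⊕1⊕1⊕1⊕0⊕0 = 1
s4 (pos 4,5,6,7,12,13,14,15): 1⊕0⊕0⊕1⊕0⊕0⊕0⊕0 = 0
s8 (pos 8,9,10,11,12,13,14,15): 0⊕1⊕1⊕1⊕0⊕0⊕0⊕0 = 1
Syndrome s8…s1 = 1010 → error at position 10.
Flip position 10: 100100101110000 → 100100101010000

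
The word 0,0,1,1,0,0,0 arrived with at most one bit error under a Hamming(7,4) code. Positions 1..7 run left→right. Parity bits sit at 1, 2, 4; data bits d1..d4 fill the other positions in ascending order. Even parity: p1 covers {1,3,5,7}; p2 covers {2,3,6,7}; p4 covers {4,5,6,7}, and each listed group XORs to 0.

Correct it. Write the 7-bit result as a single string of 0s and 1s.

0011001

s1 (pos 1,3,5,7): 0⊕1⊕0⊕0 = 1
s2 (pos 2,3,6,7): 0⊕1⊕0⊕0 = 1
s4 (pos 4,5,6,7): 1⊕0⊕0⊕0 = 1
Syndrome s4…s1 = 111 → error at position 7.
Flip position 7: 0011000 → 0011001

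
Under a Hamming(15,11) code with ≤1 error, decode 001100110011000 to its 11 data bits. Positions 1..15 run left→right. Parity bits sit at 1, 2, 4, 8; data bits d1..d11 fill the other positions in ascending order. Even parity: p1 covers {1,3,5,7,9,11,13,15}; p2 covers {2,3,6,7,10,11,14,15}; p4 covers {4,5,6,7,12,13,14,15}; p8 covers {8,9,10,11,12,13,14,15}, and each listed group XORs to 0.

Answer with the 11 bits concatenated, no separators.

s1 (pos 1,3,5,7,9,11,13,15): 0⊕1⊕0⊕1⊕0⊕1⊕0⊕0 = 1
s2 (pos 2,3,6,7,10,11,14,15): 0⊕1⊕0⊕1⊕0⊕1⊕0⊕0 = 1
s4 (pos 4,5,6,7,12,13,14,15): 1⊕0⊕0⊕1⊕1⊕0⊕0⊕0 = 1
s8 (pos 8,9,10,11,12,13,14,15): 1⊕0⊕0⊕1⊕1⊕0⊕0⊕0 = 1
Syndrome s8…s1 = 1111 → error at position 15.
Flip position 15: 001100110011000 → 001100110011001
Read data bits from positions 3,5,6,7,9,10,11,12,13,14,15: 10010011001

10010011001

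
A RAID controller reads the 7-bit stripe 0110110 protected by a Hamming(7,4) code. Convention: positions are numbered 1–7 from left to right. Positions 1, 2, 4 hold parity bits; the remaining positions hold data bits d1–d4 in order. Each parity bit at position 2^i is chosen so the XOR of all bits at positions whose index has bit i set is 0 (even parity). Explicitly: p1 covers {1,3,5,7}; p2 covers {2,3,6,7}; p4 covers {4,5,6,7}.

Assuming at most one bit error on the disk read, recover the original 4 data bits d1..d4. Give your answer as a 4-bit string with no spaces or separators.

1110

s1 (pos 1,3,5,7): 0⊕1⊕1⊕0 = 0
s2 (pos 2,3,6,7): 1⊕1⊕1⊕0 = 1
s4 (pos 4,5,6,7): 0⊕1⊕1⊕0 = 0
Syndrome s4…s1 = 010 → error at position 2.
Flip position 2: 0110110 → 0010110
Read data bits from positions 3,5,6,7: 1110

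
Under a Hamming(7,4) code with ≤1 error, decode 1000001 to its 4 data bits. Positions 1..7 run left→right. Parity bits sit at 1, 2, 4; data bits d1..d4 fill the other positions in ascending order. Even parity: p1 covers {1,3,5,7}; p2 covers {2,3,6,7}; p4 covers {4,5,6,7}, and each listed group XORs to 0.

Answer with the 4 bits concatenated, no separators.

0011

s1 (pos 1,3,5,7): 1⊕0⊕0⊕1 = 0
s2 (pos 2,3,6,7): 0⊕0⊕0⊕1 = 1
s4 (pos 4,5,6,7): 0⊕0⊕0⊕1 = 1
Syndrome s4…s1 = 110 → error at position 6.
Flip position 6: 1000001 → 1000011
Read data bits from positions 3,5,6,7: 0011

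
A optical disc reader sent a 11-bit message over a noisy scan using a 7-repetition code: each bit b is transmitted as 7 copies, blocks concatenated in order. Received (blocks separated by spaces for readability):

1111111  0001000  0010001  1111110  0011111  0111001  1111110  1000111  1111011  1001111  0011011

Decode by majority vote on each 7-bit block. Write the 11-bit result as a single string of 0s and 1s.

Block 1 (1111111): 7 ones → 1
Block 2 (0001000): 1 one → 0
Block 3 (0010001): 2 ones → 0
Block 4 (1111110): 6 ones → 1
Block 5 (0011111): 5 ones → 1
Block 6 (0111001): 4 ones → 1
Block 7 (1111110): 6 ones → 1
Block 8 (1000111): 4 ones → 1
Block 9 (1111011): 6 ones → 1
Block 10 (1001111): 5 ones → 1
Block 11 (0011011): 4 ones → 1

10011111111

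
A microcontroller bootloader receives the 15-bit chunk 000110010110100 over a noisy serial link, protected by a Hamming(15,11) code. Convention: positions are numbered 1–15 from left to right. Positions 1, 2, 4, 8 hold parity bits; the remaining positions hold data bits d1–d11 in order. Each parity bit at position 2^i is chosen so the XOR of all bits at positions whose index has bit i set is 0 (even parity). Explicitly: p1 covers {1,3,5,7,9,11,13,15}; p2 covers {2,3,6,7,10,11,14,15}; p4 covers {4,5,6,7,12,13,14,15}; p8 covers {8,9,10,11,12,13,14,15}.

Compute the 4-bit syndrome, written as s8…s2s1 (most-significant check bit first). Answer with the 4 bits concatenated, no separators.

0101

s1 (pos 1,3,5,7,9,11,13,15): 0⊕0⊕1⊕0⊕0⊕1⊕1⊕0 = 1
s2 (pos 2,3,6,7,10,11,14,15): 0⊕0⊕0⊕0⊕1⊕1⊕0⊕0 = 0
s4 (pos 4,5,6,7,12,13,14,15): 1⊕1⊕0⊕0⊕0⊕1⊕0⊕0 = 1
s8 (pos 8,9,10,11,12,13,14,15): 1⊕0⊕1⊕1⊕0⊕1⊕0⊕0 = 0
Syndrome s8…s1 = 0101 → error at position 5.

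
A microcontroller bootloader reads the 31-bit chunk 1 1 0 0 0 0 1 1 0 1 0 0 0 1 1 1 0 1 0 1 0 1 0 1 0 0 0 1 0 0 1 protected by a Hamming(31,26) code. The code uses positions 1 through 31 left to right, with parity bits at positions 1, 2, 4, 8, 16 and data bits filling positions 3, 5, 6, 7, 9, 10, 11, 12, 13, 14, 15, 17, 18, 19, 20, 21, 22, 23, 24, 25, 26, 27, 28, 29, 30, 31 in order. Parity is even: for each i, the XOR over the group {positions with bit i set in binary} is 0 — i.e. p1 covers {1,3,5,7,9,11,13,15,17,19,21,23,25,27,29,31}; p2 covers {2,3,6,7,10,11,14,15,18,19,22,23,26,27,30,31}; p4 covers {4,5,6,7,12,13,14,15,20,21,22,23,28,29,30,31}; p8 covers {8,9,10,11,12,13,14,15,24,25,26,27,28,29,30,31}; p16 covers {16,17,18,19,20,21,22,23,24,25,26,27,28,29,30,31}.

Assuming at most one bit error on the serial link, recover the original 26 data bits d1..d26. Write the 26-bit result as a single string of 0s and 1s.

00010100011010101010000001

s1 (pos 1,3,5,7,9,11,13,15,17,19,21,23,25,27,29,31): 1⊕0⊕0⊕1⊕0⊕0⊕0⊕1⊕0⊕0⊕0⊕0⊕0⊕0⊕0⊕1 = 0
s2 (pos 2,3,6,7,10,11,14,15,18,19,22,23,26,27,30,31): 1⊕0⊕0⊕1⊕1⊕0⊕1⊕1⊕1⊕0⊕1⊕0⊕0⊕0⊕0⊕1 = 0
s4 (pos 4,5,6,7,12,13,14,15,20,21,22,23,28,29,30,31): 0⊕0⊕0⊕1⊕0⊕0⊕1⊕1⊕1⊕0⊕1⊕0⊕1⊕0⊕0⊕1 = 1
s8 (pos 8,9,10,11,12,13,14,15,24,25,26,27,28,29,30,31): 1⊕0⊕1⊕0⊕0⊕0⊕1⊕1⊕1⊕0⊕0⊕0⊕1⊕0⊕0⊕1 = 1
s16 (pos 16,17,18,19,20,21,22,23,24,25,26,27,28,29,30,31): 1⊕0⊕1⊕0⊕1⊕0⊕1⊕0⊕1⊕0⊕0⊕0⊕1⊕0⊕0⊕1 = 1
Syndrome s16…s1 = 11100 → error at position 28.
Flip position 28: 1100001101000111010101010001001 → 1100001101000111010101010000001
Read data bits from positions 3,5,6,7,9,10,11,12,13,14,15,17,18,19,20,21,22,23,24,25,26,27,28,29,30,31: 00010100011010101010000001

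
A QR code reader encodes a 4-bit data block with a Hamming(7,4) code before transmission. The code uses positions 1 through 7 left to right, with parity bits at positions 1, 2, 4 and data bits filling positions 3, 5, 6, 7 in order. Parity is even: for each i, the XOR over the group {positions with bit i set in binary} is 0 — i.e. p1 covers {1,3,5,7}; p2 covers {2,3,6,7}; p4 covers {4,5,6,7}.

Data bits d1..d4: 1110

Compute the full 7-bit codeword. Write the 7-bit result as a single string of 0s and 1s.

0010110

Place data at non-parity positions: p1 p2 1 p4 1 1 0
p1 (pos 1,3,5,7): XOR of data positions = 1⊕1⊕0 = 0
p2 (pos 2,3,6,7): XOR of data positions = 1⊕1⊕0 = 0
p4 (pos 4,5,6,7): XOR of data positions = 1⊕1⊕0 = 0
Codeword: 0010110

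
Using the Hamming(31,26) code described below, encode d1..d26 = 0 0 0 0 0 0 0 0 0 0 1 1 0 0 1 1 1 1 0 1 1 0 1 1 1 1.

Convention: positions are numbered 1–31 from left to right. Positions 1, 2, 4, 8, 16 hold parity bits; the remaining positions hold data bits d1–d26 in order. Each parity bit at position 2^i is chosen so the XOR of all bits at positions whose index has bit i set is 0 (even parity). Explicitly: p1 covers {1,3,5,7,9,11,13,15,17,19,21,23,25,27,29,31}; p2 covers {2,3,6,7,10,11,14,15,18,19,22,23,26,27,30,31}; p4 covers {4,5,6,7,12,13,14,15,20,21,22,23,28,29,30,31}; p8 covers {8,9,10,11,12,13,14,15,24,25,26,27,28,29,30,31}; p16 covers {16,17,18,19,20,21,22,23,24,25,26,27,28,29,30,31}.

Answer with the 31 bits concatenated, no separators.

1001000100000011100111101101111

Place data at non-parity positions: p1 p2 0 p4 0 0 0 p8 0 0 0 0 0 0 1 p16 1 0 0 1 1 1 1 0 1 1 0 1 1 1 1
p1 (pos 1,3,5,7,9,11,13,15,17,19,21,23,25,27,29,31): XOR of data positions = 0⊕0⊕0⊕0⊕0⊕0⊕1⊕1⊕0⊕1⊕1⊕1⊕0⊕1⊕1 = 1
p2 (pos 2,3,6,7,10,11,14,15,18,19,22,23,26,27,30,31): XOR of data positions = 0⊕0⊕0⊕0⊕0⊕0⊕1⊕0⊕0⊕1⊕1⊕1⊕0⊕1⊕1 = 0
p4 (pos 4,5,6,7,12,13,14,15,20,21,22,23,28,29,30,31): XOR of data positions = 0⊕0⊕0⊕0⊕0⊕0⊕1⊕1⊕1⊕1⊕1⊕1⊕1⊕1⊕1 = 1
p8 (pos 8,9,10,11,12,13,14,15,24,25,26,27,28,29,30,31): XOR of data positions = 0⊕0⊕0⊕0⊕0⊕0⊕1⊕0⊕1⊕1⊕0⊕1⊕1⊕1⊕1 = 1
p16 (pos 16,17,18,19,20,21,22,23,24,25,26,27,28,29,30,31): XOR of data positions = 1⊕0⊕0⊕1⊕1⊕1⊕1⊕0⊕1⊕1⊕0⊕1⊕1⊕1⊕1 = 1
Codeword: 1001000100000011100111101101111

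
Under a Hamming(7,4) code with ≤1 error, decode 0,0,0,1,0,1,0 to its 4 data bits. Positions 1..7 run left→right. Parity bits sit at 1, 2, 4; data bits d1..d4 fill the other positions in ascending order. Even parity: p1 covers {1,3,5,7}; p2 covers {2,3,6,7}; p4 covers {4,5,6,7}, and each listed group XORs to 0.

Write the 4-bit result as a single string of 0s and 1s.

0010

s1 (pos 1,3,5,7): 0⊕0⊕0⊕0 = 0
s2 (pos 2,3,6,7): 0⊕0⊕1⊕0 = 1
s4 (pos 4,5,6,7): 1⊕0⊕1⊕0 = 0
Syndrome s4…s1 = 010 → error at position 2.
Flip position 2: 0001010 → 0101010
Read data bits from positions 3,5,6,7: 0010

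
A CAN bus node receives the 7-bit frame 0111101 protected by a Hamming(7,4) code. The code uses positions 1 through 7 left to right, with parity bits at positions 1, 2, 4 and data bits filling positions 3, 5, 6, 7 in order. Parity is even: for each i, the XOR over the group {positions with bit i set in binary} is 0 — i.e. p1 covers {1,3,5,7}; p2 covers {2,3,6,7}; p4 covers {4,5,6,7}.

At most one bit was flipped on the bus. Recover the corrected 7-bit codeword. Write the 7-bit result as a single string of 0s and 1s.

0111100

s1 (pos 1,3,5,7): 0⊕1⊕1⊕1 = 1
s2 (pos 2,3,6,7): 1⊕1⊕0⊕1 = 1
s4 (pos 4,5,6,7): 1⊕1⊕0⊕1 = 1
Syndrome s4…s1 = 111 → error at position 7.
Flip position 7: 0111101 → 0111100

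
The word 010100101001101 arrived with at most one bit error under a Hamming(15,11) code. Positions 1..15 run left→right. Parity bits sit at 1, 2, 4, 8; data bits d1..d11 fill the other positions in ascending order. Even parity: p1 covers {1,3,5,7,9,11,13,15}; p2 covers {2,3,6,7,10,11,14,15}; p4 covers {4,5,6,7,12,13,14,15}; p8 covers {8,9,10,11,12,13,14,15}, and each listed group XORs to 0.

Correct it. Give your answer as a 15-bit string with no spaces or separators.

010101101001101

s1 (pos 1,3,5,7,9,11,13,15): 0⊕0⊕0⊕1⊕1⊕0⊕1⊕1 = 0
s2 (pos 2,3,6,7,10,11,14,15): 1⊕0⊕0⊕1⊕0⊕0⊕0⊕1 = 1
s4 (pos 4,5,6,7,12,13,14,15): 1⊕0⊕0⊕1⊕1⊕1⊕0⊕1 = 1
s8 (pos 8,9,10,11,12,13,14,15): 0⊕1⊕0⊕0⊕1⊕1⊕0⊕1 = 0
Syndrome s8…s1 = 0110 → error at position 6.
Flip position 6: 010100101001101 → 010101101001101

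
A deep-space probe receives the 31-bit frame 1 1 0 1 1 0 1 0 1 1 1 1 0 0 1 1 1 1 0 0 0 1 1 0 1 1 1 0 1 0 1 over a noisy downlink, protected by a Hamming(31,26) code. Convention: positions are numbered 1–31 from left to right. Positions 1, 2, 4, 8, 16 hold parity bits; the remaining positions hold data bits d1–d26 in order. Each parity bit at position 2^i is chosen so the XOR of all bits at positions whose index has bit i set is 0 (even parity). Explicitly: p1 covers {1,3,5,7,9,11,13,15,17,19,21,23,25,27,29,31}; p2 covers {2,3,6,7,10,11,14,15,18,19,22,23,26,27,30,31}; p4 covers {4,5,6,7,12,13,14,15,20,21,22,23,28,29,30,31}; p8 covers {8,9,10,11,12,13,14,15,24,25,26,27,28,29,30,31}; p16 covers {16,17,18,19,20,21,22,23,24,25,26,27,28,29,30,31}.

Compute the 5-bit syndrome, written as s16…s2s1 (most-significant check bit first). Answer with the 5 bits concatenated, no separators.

s1 (pos 1,3,5,7,9,11,13,15,17,19,21,23,25,27,29,31): 1⊕0⊕1⊕1⊕1⊕1⊕0⊕1⊕1⊕0⊕0⊕1⊕1⊕1⊕1⊕1 = 0
s2 (pos 2,3,6,7,10,11,14,15,18,19,22,23,26,27,30,31): 1⊕0⊕0⊕1⊕1⊕1⊕0⊕1⊕1⊕0⊕1⊕1⊕1⊕1⊕0⊕1 = 1
s4 (pos 4,5,6,7,12,13,14,15,20,21,22,23,28,29,30,31): 1⊕1⊕0⊕1⊕1⊕0⊕0⊕1⊕0⊕0⊕1⊕1⊕0⊕1⊕0⊕1 = 1
s8 (pos 8,9,10,11,12,13,14,15,24,25,26,27,28,29,30,31): 0⊕1⊕1⊕1⊕1⊕0⊕0⊕1⊕0⊕1⊕1⊕1⊕0⊕1⊕0⊕1 = 0
s16 (pos 16,17,18,19,20,21,22,23,24,25,26,27,28,29,30,31): 1⊕1⊕1⊕0⊕0⊕0⊕1⊕1⊕0⊕1⊕1⊕1⊕0⊕1⊕0⊕1 = 0
Syndrome s16…s1 = 00110 → error at position 6.

00110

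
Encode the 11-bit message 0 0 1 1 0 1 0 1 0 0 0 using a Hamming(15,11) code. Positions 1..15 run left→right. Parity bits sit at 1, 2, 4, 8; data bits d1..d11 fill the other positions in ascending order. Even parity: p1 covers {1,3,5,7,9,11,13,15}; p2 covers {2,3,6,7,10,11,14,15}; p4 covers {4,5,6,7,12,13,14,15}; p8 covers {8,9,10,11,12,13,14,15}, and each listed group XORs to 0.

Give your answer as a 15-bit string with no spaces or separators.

Place data at non-parity positions: p1 p2 0 p4 0 1 1 p8 0 1 0 1 0 0 0
p1 (pos 1,3,5,7,9,11,13,15): XOR of data positions = 0⊕0⊕1⊕0⊕0⊕0⊕0 = 1
p2 (pos 2,3,6,7,10,11,14,15): XOR of data positions = 0⊕1⊕1⊕1⊕0⊕0⊕0 = 1
p4 (pos 4,5,6,7,12,13,14,15): XOR of data positions = 0⊕1⊕1⊕1⊕0⊕0⊕0 = 1
p8 (pos 8,9,10,11,12,13,14,15): XOR of data positions = 0⊕1⊕0⊕1⊕0⊕0⊕0 = 0
Codeword: 110101100101000

110101100101000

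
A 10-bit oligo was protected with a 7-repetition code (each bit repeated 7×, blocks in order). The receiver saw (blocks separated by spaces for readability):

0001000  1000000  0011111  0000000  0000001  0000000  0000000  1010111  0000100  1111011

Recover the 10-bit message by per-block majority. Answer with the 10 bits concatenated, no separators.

Block 1 (0001000): 1 one → 0
Block 2 (1000000): 1 one → 0
Block 3 (0011111): 5 ones → 1
Block 4 (0000000): 0 ones → 0
Block 5 (0000001): 1 one → 0
Block 6 (0000000): 0 ones → 0
Block 7 (0000000): 0 ones → 0
Block 8 (1010111): 5 ones → 1
Block 9 (0000100): 1 one → 0
Block 10 (1111011): 6 ones → 1

0010000101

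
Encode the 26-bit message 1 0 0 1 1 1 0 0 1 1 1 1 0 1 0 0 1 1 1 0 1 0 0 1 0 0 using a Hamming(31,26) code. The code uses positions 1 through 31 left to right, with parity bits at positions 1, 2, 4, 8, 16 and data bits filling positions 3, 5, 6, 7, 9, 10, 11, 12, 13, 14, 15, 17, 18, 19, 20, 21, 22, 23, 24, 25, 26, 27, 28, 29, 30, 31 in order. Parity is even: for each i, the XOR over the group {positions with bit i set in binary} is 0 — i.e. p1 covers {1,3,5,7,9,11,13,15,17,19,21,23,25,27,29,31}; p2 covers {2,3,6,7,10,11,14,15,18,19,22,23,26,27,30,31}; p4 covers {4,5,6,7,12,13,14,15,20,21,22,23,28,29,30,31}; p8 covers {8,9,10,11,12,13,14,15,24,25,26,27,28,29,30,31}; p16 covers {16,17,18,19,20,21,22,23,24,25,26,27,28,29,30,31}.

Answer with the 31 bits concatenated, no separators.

Place data at non-parity positions: p1 p2 1 p4 0 0 1 p8 1 1 0 0 1 1 1 p16 1 0 1 0 0 1 1 1 0 1 0 0 1 0 0
p1 (pos 1,3,5,7,9,11,13,15,17,19,21,23,25,27,29,31): XOR of data positions = 1⊕0⊕1⊕1⊕0⊕1⊕1⊕1⊕1⊕0⊕1⊕0⊕0⊕1⊕0 = 1
p2 (pos 2,3,6,7,10,11,14,15,18,19,22,23,26,27,30,31): XOR of data positions = 1⊕0⊕1⊕1⊕0⊕1⊕1⊕0⊕1⊕1⊕1⊕1⊕0⊕0⊕0 = 1
p4 (pos 4,5,6,7,12,13,14,15,20,21,22,23,28,29,30,31): XOR of data positions = 0⊕0⊕1⊕0⊕1⊕1⊕1⊕0⊕0⊕1⊕1⊕0⊕1⊕0⊕0 = 1
p8 (pos 8,9,10,11,12,13,14,15,24,25,26,27,28,29,30,31): XOR of data positions = 1⊕1⊕0⊕0⊕1⊕1⊕1⊕1⊕0⊕1⊕0⊕0⊕1⊕0⊕0 = 0
p16 (pos 16,17,18,19,20,21,22,23,24,25,26,27,28,29,30,31): XOR of data positions = 1⊕0⊕1⊕0⊕0⊕1⊕1⊕1⊕0⊕1⊕0⊕0⊕1⊕0⊕0 = 1
Codeword: 1111001011001111101001110100100

1111001011001111101001110100100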